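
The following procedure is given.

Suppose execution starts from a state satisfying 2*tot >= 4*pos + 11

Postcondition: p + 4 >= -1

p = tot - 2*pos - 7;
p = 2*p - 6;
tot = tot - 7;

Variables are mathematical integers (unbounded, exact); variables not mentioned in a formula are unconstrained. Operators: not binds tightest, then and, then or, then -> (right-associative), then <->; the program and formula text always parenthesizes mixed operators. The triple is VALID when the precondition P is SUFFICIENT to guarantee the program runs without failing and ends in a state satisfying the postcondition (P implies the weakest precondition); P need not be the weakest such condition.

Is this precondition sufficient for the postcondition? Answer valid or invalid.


Working backward. After the program, the postcondition p + 4 >= -1 must hold; in canonical form it is p >= -5.
Before tot := tot - 7: p >= -5
Before p := 2*p - 6: 2*p >= 1
Before p := tot - 2*pos - 7: 2*tot >= 4*pos + 15
The weakest precondition is 2*tot >= 4*pos + 15.
Check whether 2*tot >= 4*pos + 11 implies it.
Countermodel: at the initial state pos = -3, tot = 0, the precondition holds but the weakest precondition fails.
Answer: invalid


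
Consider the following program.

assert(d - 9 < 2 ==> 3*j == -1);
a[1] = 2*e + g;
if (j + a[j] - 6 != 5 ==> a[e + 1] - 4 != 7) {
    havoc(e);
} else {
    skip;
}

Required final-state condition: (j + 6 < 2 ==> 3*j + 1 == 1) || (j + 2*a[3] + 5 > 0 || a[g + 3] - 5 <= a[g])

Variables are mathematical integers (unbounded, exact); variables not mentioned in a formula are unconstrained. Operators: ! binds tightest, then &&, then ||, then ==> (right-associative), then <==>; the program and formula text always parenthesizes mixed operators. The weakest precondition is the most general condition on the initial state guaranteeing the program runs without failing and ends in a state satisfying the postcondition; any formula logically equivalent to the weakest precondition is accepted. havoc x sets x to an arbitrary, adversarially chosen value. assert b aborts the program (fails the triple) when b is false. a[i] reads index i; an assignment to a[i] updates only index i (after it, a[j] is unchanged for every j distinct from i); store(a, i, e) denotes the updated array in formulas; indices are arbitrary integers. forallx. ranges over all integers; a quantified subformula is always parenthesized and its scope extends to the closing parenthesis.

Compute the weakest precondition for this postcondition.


Working backward. After the program, the postcondition (j + 6 < 2 ==> 3*j + 1 == 1) || (j + 2*a[3] + 5 > 0 || a[g + 3] - 5 <= a[g]) must hold; in canonical form it is (j < -4 ==> 3*j == 0) || 2*a[3] + j > -5 || a[g + 3] <= a[g] + 5.
Then branch requires (j < -4 ==> 3*j == 0) || 2*a[3] + j > -5 || a[g + 3] <= a[g] + 5; else branch requires (j < -4 ==> 3*j == 0) || 2*a[3] + j > -5 || a[g + 3] <= a[g] + 5.
Before the if: ((a[j] + j != 11 ==> a[e + 1] != 11) ==> ((j < -4 ==> 3*j == 0) || 2*a[3] + j > -5 || a[g + 3] <= a[g] + 5)) && ((!(a[j] + j != 11 ==> a[e + 1] != 11)) ==> ((j < -4 ==> 3*j == 0) || 2*a[3] + j > -5 || a[g + 3] <= a[g] + 5))
Before a[1] := 2*e + g: ((store(a, 1, 2*e + g)[j] + j != 11 ==> store(a, 1, 2*e + g)[e + 1] != 11) ==> ((j < -4 ==> 3*j == 0) || 2*a[3] + j > -5 || store(a, 1, 2*e + g)[g + 3] <= store(a, 1, 2*e + g)[g] + 5)) && ((!(store(a, 1, 2*e + g)[j] + j != 11 ==> store(a, 1, 2*e + g)[e + 1] != 11)) ==> ((j < -4 ==> 3*j == 0) || 2*a[3] + j > -5 || store(a, 1, 2*e + g)[g + 3] <= store(a, 1, 2*e + g)[g] + 5))
Before assert d - 9 < 2 ==> 3*j == -1: (d < 11 ==> 3*j == -1) && ((store(a, 1, 2*e + g)[j] + j != 11 ==> store(a, 1, 2*e + g)[e + 1] != 11) ==> ((j < -4 ==> 3*j == 0) || 2*a[3] + j > -5 || store(a, 1, 2*e + g)[g + 3] <= store(a, 1, 2*e + g)[g] + 5)) && ((!(store(a, 1, 2*e + g)[j] + j != 11 ==> store(a, 1, 2*e + g)[e + 1] != 11)) ==> ((j < -4 ==> 3*j == 0) || 2*a[3] + j > -5 || store(a, 1, 2*e + g)[g + 3] <= store(a, 1, 2*e + g)[g] + 5))
Answer: WP = (d < 11 ==> 3*j == -1) && ((store(a, 1, 2*e + g)[j] + j != 11 ==> store(a, 1, 2*e + g)[e + 1] != 11) ==> ((j < -4 ==> 3*j == 0) || 2*a[3] + j > -5 || store(a, 1, 2*e + g)[g + 3] <= store(a, 1, 2*e + g)[g] + 5)) && ((!(store(a, 1, 2*e + g)[j] + j != 11 ==> store(a, 1, 2*e + g)[e + 1] != 11)) ==> ((j < -4 ==> 3*j == 0) || 2*a[3] + j > -5 || store(a, 1, 2*e + g)[g + 3] <= store(a, 1, 2*e + g)[g] + 5))


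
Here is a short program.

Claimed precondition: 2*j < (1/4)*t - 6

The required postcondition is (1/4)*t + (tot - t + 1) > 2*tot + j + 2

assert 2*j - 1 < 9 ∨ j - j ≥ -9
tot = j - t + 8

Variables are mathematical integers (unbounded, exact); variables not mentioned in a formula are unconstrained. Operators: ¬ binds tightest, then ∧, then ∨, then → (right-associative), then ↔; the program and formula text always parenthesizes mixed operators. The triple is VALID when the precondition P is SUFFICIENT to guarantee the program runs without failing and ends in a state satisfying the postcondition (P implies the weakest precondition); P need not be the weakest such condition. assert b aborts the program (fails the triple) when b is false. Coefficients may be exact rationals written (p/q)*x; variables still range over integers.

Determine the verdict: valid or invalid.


Working backward. After the program, the postcondition (1/4)*t + (tot - t + 1) > 2*tot + j + 2 must hold; in canonical form it is j + (3/4)*t + tot < -1.
Before tot := j - t + 8: 2*j < (1/4)*t - 9
Before assert 2*j - 1 < 9 ∨ j - j ≥ -9: 2*j < (1/4)*t - 9
The weakest precondition is 2*j < (1/4)*t - 9.
Check whether 2*j < (1/4)*t - 6 implies it.
Countermodel: at the initial state j = 0, t = 25, the precondition holds but the weakest precondition fails.
Answer: invalid


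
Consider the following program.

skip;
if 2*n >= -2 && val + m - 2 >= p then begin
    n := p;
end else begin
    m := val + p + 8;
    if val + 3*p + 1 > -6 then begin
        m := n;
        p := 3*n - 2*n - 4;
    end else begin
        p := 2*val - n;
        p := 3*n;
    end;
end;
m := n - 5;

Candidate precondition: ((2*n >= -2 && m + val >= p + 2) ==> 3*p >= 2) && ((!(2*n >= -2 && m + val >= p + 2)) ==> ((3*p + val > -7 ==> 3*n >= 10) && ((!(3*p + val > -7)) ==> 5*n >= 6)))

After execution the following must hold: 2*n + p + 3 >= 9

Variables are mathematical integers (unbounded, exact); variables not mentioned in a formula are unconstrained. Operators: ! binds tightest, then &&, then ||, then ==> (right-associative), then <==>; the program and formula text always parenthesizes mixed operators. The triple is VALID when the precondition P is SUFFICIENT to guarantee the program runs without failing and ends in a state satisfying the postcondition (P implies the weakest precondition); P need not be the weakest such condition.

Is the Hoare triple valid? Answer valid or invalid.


Working backward. After the program, the postcondition 2*n + p + 3 >= 9 must hold; in canonical form it is 2*n + p >= 6.
Before m := n - 5: 2*n + p >= 6
Then branch requires 3*p >= 6; else branch requires (3*p + val > -7 ==> 3*n >= 10) && ((!(3*p + val > -7)) ==> 5*n >= 6).
Before the if: ((2*n >= -2 && m + val >= p + 2) ==> 3*p >= 6) && ((!(2*n >= -2 && m + val >= p + 2)) ==> ((3*p + val > -7 ==> 3*n >= 10) && ((!(3*p + val > -7)) ==> 5*n >= 6)))
Before skip: ((2*n >= -2 && m + val >= p + 2) ==> 3*p >= 6) && ((!(2*n >= -2 && m + val >= p + 2)) ==> ((3*p + val > -7 ==> 3*n >= 10) && ((!(3*p + val > -7)) ==> 5*n >= 6)))
The weakest precondition is ((2*n >= -2 && m + val >= p + 2) ==> 3*p >= 6) && ((!(2*n >= -2 && m + val >= p + 2)) ==> ((3*p + val > -7 ==> 3*n >= 10) && ((!(3*p + val > -7)) ==> 5*n >= 6))).
Check whether ((2*n >= -2 && m + val >= p + 2) ==> 3*p >= 2) && ((!(2*n >= -2 && m + val >= p + 2)) ==> ((3*p + val > -7 ==> 3*n >= 10) && ((!(3*p + val > -7)) ==> 5*n >= 6))) implies it.
Countermodel: at the initial state m = 3, n = -1, p = 1, val = 0, the precondition holds but the weakest precondition fails.
Answer: invalid


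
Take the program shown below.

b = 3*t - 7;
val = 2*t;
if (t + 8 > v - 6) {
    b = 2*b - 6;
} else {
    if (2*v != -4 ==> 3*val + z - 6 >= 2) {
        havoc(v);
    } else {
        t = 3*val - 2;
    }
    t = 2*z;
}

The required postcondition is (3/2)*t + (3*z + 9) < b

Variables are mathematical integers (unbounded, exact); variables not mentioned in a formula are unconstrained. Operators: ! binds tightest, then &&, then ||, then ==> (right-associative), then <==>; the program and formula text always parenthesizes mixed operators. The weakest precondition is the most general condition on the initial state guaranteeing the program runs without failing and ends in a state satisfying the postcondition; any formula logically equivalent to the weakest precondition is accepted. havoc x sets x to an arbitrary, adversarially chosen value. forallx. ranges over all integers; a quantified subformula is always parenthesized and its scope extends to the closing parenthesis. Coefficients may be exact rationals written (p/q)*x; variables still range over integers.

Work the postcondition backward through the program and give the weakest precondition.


Working backward. After the program, the postcondition (3/2)*t + (3*z + 9) < b must hold; in canonical form it is (3/2)*t + 3*z < b - 9.
Then branch requires (3/2)*t + 3*z < 2*b - 15; else branch requires ((2*v != -4 ==> 3*val + z >= 8) ==> 6*z < b - 9) && ((!(2*v != -4 ==> 3*val + z >= 8)) ==> 6*z < b - 9).
Before the if: (t > v - 14 ==> (3/2)*t + 3*z < 2*b - 15) && ((!(t > v - 14)) ==> (((2*v != -4 ==> 3*val + z >= 8) ==> 6*z < b - 9) && ((!(2*v != -4 ==> 3*val + z >= 8)) ==> 6*z < b - 9)))
Before val := 2*t: (t > v - 14 ==> (3/2)*t + 3*z < 2*b - 15) && ((!(t > v - 14)) ==> (((2*v != -4 ==> 6*t + z >= 8) ==> 6*z < b - 9) && ((!(2*v != -4 ==> 6*t + z >= 8)) ==> 6*z < b - 9)))
Before b := 3*t - 7: (t > v - 14 ==> 3*z < (9/2)*t - 29) && ((!(t > v - 14)) ==> (((2*v != -4 ==> 6*t + z >= 8) ==> 6*z < 3*t - 16) && ((!(2*v != -4 ==> 6*t + z >= 8)) ==> 6*z < 3*t - 16)))
Answer: WP = (t > v - 14 ==> 3*z < (9/2)*t - 29) && ((!(t > v - 14)) ==> (((2*v != -4 ==> 6*t + z >= 8) ==> 6*z < 3*t - 16) && ((!(2*v != -4 ==> 6*t + z >= 8)) ==> 6*z < 3*t - 16)))


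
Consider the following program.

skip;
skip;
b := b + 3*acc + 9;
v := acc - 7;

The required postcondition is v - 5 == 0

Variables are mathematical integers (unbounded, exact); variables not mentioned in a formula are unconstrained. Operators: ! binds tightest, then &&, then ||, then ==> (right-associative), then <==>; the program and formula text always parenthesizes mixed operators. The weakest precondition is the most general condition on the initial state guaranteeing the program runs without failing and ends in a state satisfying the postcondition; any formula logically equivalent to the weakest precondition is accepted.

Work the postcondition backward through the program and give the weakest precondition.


Working backward. After the program, the postcondition v - 5 == 0 must hold; in canonical form it is v == 5.
Before v := acc - 7: acc == 12
Before b := b + 3*acc + 9: acc == 12
Before skip: acc == 12
Before skip: acc == 12
Answer: WP = acc == 12


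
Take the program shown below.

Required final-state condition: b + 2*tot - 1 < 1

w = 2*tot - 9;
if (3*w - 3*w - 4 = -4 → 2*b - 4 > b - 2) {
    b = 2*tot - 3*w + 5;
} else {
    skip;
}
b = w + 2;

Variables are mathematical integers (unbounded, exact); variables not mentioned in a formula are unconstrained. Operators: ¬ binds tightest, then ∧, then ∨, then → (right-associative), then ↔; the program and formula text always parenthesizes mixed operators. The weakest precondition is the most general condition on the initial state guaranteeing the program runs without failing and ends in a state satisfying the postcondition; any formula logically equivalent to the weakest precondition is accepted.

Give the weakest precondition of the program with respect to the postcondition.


Working backward. After the program, the postcondition b + 2*tot - 1 < 1 must hold; in canonical form it is b + 2*tot < 2.
Before b := w + 2: 2*tot + w < 0
Then branch requires 2*tot + w < 0; else branch requires 2*tot + w < 0.
Before the if: (b > 2 → 2*tot + w < 0) ∧ ((¬(b > 2)) → 2*tot + w < 0)
Before w := 2*tot - 9: (b > 2 → 4*tot < 9) ∧ ((¬(b > 2)) → 4*tot < 9)
Answer: WP = (b > 2 → 4*tot < 9) ∧ ((¬(b > 2)) → 4*tot < 9)


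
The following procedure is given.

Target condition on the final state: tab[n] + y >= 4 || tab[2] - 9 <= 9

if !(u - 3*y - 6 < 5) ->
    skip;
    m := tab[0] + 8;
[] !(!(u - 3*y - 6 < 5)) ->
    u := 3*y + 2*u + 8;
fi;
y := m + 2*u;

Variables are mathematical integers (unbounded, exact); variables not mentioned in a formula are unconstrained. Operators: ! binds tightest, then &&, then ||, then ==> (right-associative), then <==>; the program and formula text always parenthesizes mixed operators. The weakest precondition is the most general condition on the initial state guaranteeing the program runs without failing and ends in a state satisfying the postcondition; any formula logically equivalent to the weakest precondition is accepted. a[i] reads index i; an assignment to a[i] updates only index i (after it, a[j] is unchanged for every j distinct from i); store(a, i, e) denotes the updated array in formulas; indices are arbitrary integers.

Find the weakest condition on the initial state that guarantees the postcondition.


Working backward. After the program, the postcondition tab[n] + y >= 4 || tab[2] - 9 <= 9 must hold; in canonical form it is tab[n] + y >= 4 || tab[2] <= 18.
Before y := m + 2*u: tab[n] + m + 2*u >= 4 || tab[2] <= 18
Then branch requires tab[0] + tab[n] + 2*u >= -4 || tab[2] <= 18; else branch requires tab[n] + m + 4*u + 6*y >= -12 || tab[2] <= 18.
Before the if: ((!(u < 3*y + 11)) ==> (tab[0] + tab[n] + 2*u >= -4 || tab[2] <= 18)) && (u < 3*y + 11 ==> (tab[n] + m + 4*u + 6*y >= -12 || tab[2] <= 18))
Answer: WP = ((!(u < 3*y + 11)) ==> (tab[0] + tab[n] + 2*u >= -4 || tab[2] <= 18)) && (u < 3*y + 11 ==> (tab[n] + m + 4*u + 6*y >= -12 || tab[2] <= 18))


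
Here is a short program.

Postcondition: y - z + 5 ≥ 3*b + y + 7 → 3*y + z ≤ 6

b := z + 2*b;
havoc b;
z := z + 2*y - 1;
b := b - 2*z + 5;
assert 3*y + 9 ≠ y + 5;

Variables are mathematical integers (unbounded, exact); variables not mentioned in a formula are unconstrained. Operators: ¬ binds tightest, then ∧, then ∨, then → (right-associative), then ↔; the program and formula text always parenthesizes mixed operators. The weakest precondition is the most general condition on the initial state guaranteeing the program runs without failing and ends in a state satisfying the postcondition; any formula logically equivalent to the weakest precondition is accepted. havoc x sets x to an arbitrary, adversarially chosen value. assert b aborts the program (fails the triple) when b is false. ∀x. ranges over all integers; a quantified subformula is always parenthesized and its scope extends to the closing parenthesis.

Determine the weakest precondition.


Working backward. After the program, the postcondition y - z + 5 ≥ 3*b + y + 7 → 3*y + z ≤ 6 must hold; in canonical form it is 3*b + z ≤ -2 → 3*y + z ≤ 6.
Before assert 3*y + 9 ≠ y + 5: 2*y ≠ -4 ∧ (3*b + z ≤ -2 → 3*y + z ≤ 6)
Before b := b - 2*z + 5: 2*y ≠ -4 ∧ (3*b ≤ 5*z - 17 → 3*y + z ≤ 6)
Before z := z + 2*y - 1: 2*y ≠ -4 ∧ (3*b ≤ 10*y + 5*z - 22 → 5*y + z ≤ 7)
Before havoc b: ∀b_1. (2*y ≠ -4 ∧ (3*b_1 ≤ 10*y + 5*z - 22 → 5*y + z ≤ 7))
Before b := z + 2*b: ∀b_1. (2*y ≠ -4 ∧ (3*b_1 ≤ 10*y + 5*z - 22 → 5*y + z ≤ 7))
Answer: WP = ∀b_1. (2*y ≠ -4 ∧ (3*b_1 ≤ 10*y + 5*z - 22 → 5*y + z ≤ 7))


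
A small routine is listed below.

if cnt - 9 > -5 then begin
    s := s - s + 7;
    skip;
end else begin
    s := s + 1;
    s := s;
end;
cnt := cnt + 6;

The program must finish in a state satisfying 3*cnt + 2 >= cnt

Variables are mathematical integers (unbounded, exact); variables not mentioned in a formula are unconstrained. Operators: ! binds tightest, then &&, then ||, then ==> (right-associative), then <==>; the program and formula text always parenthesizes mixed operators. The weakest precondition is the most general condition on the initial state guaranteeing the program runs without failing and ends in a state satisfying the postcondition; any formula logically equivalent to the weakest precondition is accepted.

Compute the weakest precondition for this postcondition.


Working backward. After the program, the postcondition 3*cnt + 2 >= cnt must hold; in canonical form it is 2*cnt >= -2.
Before cnt := cnt + 6: 2*cnt >= -14
Then branch requires 2*cnt >= -14; else branch requires 2*cnt >= -14.
Before the if: (cnt > 4 ==> 2*cnt >= -14) && ((!(cnt > 4)) ==> 2*cnt >= -14)
Answer: WP = (cnt > 4 ==> 2*cnt >= -14) && ((!(cnt > 4)) ==> 2*cnt >= -14)


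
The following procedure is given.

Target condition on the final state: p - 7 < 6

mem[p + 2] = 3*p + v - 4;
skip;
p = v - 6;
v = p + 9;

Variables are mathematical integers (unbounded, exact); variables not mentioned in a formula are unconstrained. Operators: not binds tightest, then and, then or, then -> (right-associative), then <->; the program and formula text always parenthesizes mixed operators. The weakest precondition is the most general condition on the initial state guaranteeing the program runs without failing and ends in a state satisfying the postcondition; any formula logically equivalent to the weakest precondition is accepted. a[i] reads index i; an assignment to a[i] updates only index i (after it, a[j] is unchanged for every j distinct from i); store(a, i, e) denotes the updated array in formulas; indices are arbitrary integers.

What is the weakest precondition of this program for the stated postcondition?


Working backward. After the program, the postcondition p - 7 < 6 must hold; in canonical form it is p < 13.
Before v := p + 9: p < 13
Before p := v - 6: v < 19
Before skip: v < 19
Before mem[p + 2] := 3*p + v - 4: v < 19
Answer: WP = v < 19


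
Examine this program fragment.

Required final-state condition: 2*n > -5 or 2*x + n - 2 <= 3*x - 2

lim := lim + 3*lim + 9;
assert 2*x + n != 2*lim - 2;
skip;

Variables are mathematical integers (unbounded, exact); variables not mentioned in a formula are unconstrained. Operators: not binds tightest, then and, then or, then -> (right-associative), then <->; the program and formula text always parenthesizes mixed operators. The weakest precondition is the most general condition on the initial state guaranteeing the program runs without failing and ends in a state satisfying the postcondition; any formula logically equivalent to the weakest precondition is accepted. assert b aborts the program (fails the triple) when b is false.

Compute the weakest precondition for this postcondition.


Working backward. After the program, the postcondition 2*n > -5 or 2*x + n - 2 <= 3*x - 2 must hold; in canonical form it is 2*n > -5 or n <= x.
Before skip: 2*n > -5 or n <= x
Before assert 2*x + n != 2*lim - 2: n + 2*x != 2*lim - 2 and (2*n > -5 or n <= x)
Before lim := lim + 3*lim + 9: n + 2*x != 8*lim + 16 and (2*n > -5 or n <= x)
Answer: WP = n + 2*x != 8*lim + 16 and (2*n > -5 or n <= x)


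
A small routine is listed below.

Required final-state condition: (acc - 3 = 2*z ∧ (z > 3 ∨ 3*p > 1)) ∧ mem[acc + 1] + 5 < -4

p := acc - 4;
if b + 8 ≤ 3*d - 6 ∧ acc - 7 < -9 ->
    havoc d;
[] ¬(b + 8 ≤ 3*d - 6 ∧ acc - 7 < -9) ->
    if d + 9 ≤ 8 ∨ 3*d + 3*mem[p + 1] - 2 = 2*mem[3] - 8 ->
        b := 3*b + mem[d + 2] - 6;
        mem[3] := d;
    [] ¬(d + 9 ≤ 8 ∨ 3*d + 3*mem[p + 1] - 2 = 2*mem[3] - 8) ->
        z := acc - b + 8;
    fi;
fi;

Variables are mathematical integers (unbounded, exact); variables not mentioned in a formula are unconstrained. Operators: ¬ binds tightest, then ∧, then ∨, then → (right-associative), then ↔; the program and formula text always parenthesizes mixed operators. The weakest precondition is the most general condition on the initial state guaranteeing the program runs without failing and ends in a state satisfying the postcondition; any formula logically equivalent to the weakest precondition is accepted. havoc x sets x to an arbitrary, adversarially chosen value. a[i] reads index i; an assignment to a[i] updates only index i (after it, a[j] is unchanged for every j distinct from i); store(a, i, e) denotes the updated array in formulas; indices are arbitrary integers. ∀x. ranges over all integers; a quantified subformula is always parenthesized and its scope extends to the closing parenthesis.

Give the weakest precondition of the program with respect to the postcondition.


Working backward. After the program, the postcondition (acc - 3 = 2*z ∧ (z > 3 ∨ 3*p > 1)) ∧ mem[acc + 1] + 5 < -4 must hold; in canonical form it is acc = 2*z + 3 ∧ (z > 3 ∨ 3*p > 1) ∧ mem[acc + 1] < -9.
Then branch requires acc = 2*z + 3 ∧ (z > 3 ∨ 3*p > 1) ∧ mem[acc + 1] < -9; else branch requires ((d ≤ -1 ∨ 3*mem[p + 1] + 3*d = 2*mem[3] - 6) → (acc = 2*z + 3 ∧ (z > 3 ∨ 3*p > 1) ∧ store(mem, 3, d)[acc + 1] < -9)) ∧ ((¬(d ≤ -1 ∨ 3*mem[p + 1] + 3*d = 2*mem[3] - 6)) → (2*b = acc + 19 ∧ (acc > b - 5 ∨ 3*p > 1) ∧ mem[acc + 1] < -9)).
Before the if: ((b ≤ 3*d - 14 ∧ acc < -2) → (acc = 2*z + 3 ∧ (z > 3 ∨ 3*p > 1) ∧ mem[acc + 1] < -9)) ∧ ((¬(b ≤ 3*d - 14 ∧ acc < -2)) → (((d ≤ -1 ∨ 3*mem[p + 1] + 3*d = 2*mem[3] - 6) → (acc = 2*z + 3 ∧ (z > 3 ∨ 3*p > 1) ∧ store(mem, 3, d)[acc + 1] < -9)) ∧ ((¬(d ≤ -1 ∨ 3*mem[p + 1] + 3*d = 2*mem[3] - 6)) → (2*b = acc + 19 ∧ (acc > b - 5 ∨ 3*p > 1) ∧ mem[acc + 1] < -9))))
Before p := acc - 4: ((b ≤ 3*d - 14 ∧ acc < -2) → (acc = 2*z + 3 ∧ (z > 3 ∨ 3*acc > 13) ∧ mem[acc + 1] < -9)) ∧ ((¬(b ≤ 3*d - 14 ∧ acc < -2)) → (((d ≤ -1 ∨ 3*mem[acc - 3] + 3*d = 2*mem[3] - 6) → (acc = 2*z + 3 ∧ (z > 3 ∨ 3*acc > 13) ∧ store(mem, 3, d)[acc + 1] < -9)) ∧ ((¬(d ≤ -1 ∨ 3*mem[acc - 3] + 3*d = 2*mem[3] - 6)) → (2*b = acc + 19 ∧ (acc > b - 5 ∨ 3*acc > 13) ∧ mem[acc + 1] < -9))))
Answer: WP = ((b ≤ 3*d - 14 ∧ acc < -2) → (acc = 2*z + 3 ∧ (z > 3 ∨ 3*acc > 13) ∧ mem[acc + 1] < -9)) ∧ ((¬(b ≤ 3*d - 14 ∧ acc < -2)) → (((d ≤ -1 ∨ 3*mem[acc - 3] + 3*d = 2*mem[3] - 6) → (acc = 2*z + 3 ∧ (z > 3 ∨ 3*acc > 13) ∧ store(mem, 3, d)[acc + 1] < -9)) ∧ ((¬(d ≤ -1 ∨ 3*mem[acc - 3] + 3*d = 2*mem[3] - 6)) → (2*b = acc + 19 ∧ (acc > b - 5 ∨ 3*acc > 13) ∧ mem[acc + 1] < -9))))


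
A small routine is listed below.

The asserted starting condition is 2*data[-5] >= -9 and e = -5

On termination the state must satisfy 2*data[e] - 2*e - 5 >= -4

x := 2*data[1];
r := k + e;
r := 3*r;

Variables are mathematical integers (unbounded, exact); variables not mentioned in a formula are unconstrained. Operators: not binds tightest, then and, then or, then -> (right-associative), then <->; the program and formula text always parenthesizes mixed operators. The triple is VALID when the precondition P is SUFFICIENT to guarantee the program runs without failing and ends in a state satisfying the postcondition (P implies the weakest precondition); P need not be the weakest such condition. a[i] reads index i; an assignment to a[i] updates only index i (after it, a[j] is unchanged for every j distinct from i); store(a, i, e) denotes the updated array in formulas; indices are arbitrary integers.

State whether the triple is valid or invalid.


Working backward. After the program, the postcondition 2*data[e] - 2*e - 5 >= -4 must hold; in canonical form it is 2*data[e] >= 2*e + 1.
Before r := 3*r: 2*data[e] >= 2*e + 1
Before r := k + e: 2*data[e] >= 2*e + 1
Before x := 2*data[1]: 2*data[e] >= 2*e + 1
The weakest precondition is 2*data[e] >= 2*e + 1.
Check whether 2*data[-5] >= -9 and e = -5 implies it.
Every state satisfying the precondition satisfies the weakest precondition: the implication holds.
Answer: valid


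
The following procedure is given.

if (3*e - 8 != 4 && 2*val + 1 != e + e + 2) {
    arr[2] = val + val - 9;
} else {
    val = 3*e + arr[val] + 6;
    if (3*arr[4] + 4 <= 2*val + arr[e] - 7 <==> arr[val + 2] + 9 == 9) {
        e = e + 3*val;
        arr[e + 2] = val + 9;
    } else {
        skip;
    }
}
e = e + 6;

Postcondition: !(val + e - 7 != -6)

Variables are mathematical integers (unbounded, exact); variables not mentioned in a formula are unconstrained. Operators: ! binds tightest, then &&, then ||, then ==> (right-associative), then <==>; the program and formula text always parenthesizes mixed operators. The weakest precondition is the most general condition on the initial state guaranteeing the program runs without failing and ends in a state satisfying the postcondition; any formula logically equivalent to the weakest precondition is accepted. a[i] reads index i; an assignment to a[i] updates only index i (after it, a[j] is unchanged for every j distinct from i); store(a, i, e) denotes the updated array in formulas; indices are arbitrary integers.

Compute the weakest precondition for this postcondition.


Working backward. After the program, the postcondition !(val + e - 7 != -6) must hold; in canonical form it is !(e + val != 1).
Before e := e + 6: !(e + val != -5)
Then branch requires !(e + val != -5); else branch requires ((3*arr[4] <= arr[e] + 2*arr[val] + 6*e + 1 <==> arr[arr[val] + 3*e + 8] == 0) ==> (!(4*arr[val] + 13*e != -29))) && ((!(3*arr[4] <= arr[e] + 2*arr[val] + 6*e + 1 <==> arr[arr[val] + 3*e + 8] == 0)) ==> (!(arr[val] + 4*e != -11))).
Before the if: ((3*e != 12 && 2*val != 2*e + 1) ==> (!(e + val != -5))) && ((!(3*e != 12 && 2*val != 2*e + 1)) ==> (((3*arr[4] <= arr[e] + 2*arr[val] + 6*e + 1 <==> arr[arr[val] + 3*e + 8] == 0) ==> (!(4*arr[val] + 13*e != -29))) && ((!(3*arr[4] <= arr[e] + 2*arr[val] + 6*e + 1 <==> arr[arr[val] + 3*e + 8] == 0)) ==> (!(arr[val] + 4*e != -11)))))
Answer: WP = ((3*e != 12 && 2*val != 2*e + 1) ==> (!(e + val != -5))) && ((!(3*e != 12 && 2*val != 2*e + 1)) ==> (((3*arr[4] <= arr[e] + 2*arr[val] + 6*e + 1 <==> arr[arr[val] + 3*e + 8] == 0) ==> (!(4*arr[val] + 13*e != -29))) && ((!(3*arr[4] <= arr[e] + 2*arr[val] + 6*e + 1 <==> arr[arr[val] + 3*e + 8] == 0)) ==> (!(arr[val] + 4*e != -11)))))


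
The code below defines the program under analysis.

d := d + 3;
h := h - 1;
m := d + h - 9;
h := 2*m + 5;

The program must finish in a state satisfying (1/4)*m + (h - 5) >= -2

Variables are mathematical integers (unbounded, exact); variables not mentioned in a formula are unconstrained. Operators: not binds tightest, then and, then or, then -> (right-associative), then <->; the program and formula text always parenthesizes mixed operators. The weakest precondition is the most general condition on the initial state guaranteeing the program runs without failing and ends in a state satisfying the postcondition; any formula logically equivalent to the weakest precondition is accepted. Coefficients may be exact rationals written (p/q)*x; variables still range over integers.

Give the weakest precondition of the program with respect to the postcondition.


Working backward. After the program, the postcondition (1/4)*m + (h - 5) >= -2 must hold; in canonical form it is h + (1/4)*m >= 3.
Before h := 2*m + 5: (9/4)*m >= -2
Before m := d + h - 9: (9/4)*d + (9/4)*h >= 73/4
Before h := h - 1: (9/4)*d + (9/4)*h >= 41/2
Before d := d + 3: (9/4)*d + (9/4)*h >= 55/4
Answer: WP = (9/4)*d + (9/4)*h >= 55/4


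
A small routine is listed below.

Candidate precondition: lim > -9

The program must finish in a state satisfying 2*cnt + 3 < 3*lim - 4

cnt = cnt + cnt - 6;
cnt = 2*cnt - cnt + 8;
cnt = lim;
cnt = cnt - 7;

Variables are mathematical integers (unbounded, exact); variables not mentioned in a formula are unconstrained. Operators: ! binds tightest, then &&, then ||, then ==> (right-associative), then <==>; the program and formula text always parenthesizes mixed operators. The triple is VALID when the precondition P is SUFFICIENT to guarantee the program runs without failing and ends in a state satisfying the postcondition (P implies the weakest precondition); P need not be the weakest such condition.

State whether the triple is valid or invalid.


Working backward. After the program, the postcondition 2*cnt + 3 < 3*lim - 4 must hold; in canonical form it is 2*cnt < 3*lim - 7.
Before cnt := cnt - 7: 2*cnt < 3*lim + 7
Before cnt := lim: lim > -7
Before cnt := 2*cnt - cnt + 8: lim > -7
Before cnt := cnt + cnt - 6: lim > -7
The weakest precondition is lim > -7.
Check whether lim > -9 implies it.
Countermodel: at the initial state lim = -8, the precondition holds but the weakest precondition fails.
Answer: invalid


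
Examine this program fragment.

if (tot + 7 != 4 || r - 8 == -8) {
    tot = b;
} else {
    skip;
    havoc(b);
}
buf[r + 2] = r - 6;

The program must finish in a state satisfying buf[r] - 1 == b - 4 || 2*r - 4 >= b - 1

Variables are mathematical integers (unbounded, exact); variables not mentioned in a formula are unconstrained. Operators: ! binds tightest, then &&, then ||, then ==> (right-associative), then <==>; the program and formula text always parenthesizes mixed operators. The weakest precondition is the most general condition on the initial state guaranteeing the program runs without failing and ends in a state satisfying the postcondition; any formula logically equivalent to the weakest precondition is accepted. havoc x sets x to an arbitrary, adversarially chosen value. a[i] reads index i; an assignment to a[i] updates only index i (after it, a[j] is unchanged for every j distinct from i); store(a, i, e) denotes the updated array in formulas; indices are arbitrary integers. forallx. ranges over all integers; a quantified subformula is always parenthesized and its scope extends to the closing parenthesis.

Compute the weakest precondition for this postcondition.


Working backward. After the program, the postcondition buf[r] - 1 == b - 4 || 2*r - 4 >= b - 1 must hold; in canonical form it is buf[r] == b - 3 || 2*r >= b + 3.
Before buf[r + 2] := r - 6: store(buf, r + 2, r - 6)[r] == b - 3 || 2*r >= b + 3
Then branch requires store(buf, r + 2, r - 6)[r] == b - 3 || 2*r >= b + 3; else branch requires forall b_1. (store(buf, r + 2, r - 6)[r] == b_1 - 3 || 2*r >= b_1 + 3).
Before the if: ((tot != -3 || r == 0) ==> (store(buf, r + 2, r - 6)[r] == b - 3 || 2*r >= b + 3)) && ((!(tot != -3 || r == 0)) ==> (forall b_1. (store(buf, r + 2, r - 6)[r] == b_1 - 3 || 2*r >= b_1 + 3)))
Answer: WP = ((tot != -3 || r == 0) ==> (store(buf, r + 2, r - 6)[r] == b - 3 || 2*r >= b + 3)) && ((!(tot != -3 || r == 0)) ==> (forall b_1. (store(buf, r + 2, r - 6)[r] == b_1 - 3 || 2*r >= b_1 + 3)))


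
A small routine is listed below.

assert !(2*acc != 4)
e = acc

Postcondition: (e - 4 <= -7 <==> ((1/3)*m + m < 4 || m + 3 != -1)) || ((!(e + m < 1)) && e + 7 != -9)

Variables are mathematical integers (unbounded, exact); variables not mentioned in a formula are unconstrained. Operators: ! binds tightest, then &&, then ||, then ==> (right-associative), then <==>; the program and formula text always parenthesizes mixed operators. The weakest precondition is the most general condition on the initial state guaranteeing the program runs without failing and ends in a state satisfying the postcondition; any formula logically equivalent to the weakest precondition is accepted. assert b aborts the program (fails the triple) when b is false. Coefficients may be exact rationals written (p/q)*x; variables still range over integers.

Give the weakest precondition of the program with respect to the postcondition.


Working backward. After the program, the postcondition (e - 4 <= -7 <==> ((1/3)*m + m < 4 || m + 3 != -1)) || ((!(e + m < 1)) && e + 7 != -9) must hold; in canonical form it is (e <= -3 <==> ((4/3)*m < 4 || m != -4)) || ((!(e + m < 1)) && e != -16).
Before e := acc: (acc <= -3 <==> ((4/3)*m < 4 || m != -4)) || ((!(acc + m < 1)) && acc != -16)
Before assert !(2*acc != 4): (!(2*acc != 4)) && ((acc <= -3 <==> ((4/3)*m < 4 || m != -4)) || ((!(acc + m < 1)) && acc != -16))
Answer: WP = (!(2*acc != 4)) && ((acc <= -3 <==> ((4/3)*m < 4 || m != -4)) || ((!(acc + m < 1)) && acc != -16))


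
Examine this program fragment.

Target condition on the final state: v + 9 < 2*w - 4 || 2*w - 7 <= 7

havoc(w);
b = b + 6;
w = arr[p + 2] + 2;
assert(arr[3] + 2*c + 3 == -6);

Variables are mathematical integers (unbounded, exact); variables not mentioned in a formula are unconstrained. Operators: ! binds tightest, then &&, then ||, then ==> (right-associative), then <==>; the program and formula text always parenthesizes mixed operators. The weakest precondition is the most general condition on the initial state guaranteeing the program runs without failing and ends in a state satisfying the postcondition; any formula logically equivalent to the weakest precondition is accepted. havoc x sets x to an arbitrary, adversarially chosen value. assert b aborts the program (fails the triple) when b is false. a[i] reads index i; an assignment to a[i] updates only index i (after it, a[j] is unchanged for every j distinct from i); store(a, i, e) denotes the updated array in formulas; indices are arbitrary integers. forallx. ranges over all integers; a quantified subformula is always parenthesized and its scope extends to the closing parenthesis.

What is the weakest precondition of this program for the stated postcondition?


Working backward. After the program, the postcondition v + 9 < 2*w - 4 || 2*w - 7 <= 7 must hold; in canonical form it is v < 2*w - 13 || 2*w <= 14.
Before assert arr[3] + 2*c + 3 == -6: arr[3] + 2*c == -9 && (v < 2*w - 13 || 2*w <= 14)
Before w := arr[p + 2] + 2: arr[3] + 2*c == -9 && (v < 2*arr[p + 2] - 9 || 2*arr[p + 2] <= 10)
Before b := b + 6: arr[3] + 2*c == -9 && (v < 2*arr[p + 2] - 9 || 2*arr[p + 2] <= 10)
Before havoc w: arr[3] + 2*c == -9 && (v < 2*arr[p + 2] - 9 || 2*arr[p + 2] <= 10)
Answer: WP = arr[3] + 2*c == -9 && (v < 2*arr[p + 2] - 9 || 2*arr[p + 2] <= 10)


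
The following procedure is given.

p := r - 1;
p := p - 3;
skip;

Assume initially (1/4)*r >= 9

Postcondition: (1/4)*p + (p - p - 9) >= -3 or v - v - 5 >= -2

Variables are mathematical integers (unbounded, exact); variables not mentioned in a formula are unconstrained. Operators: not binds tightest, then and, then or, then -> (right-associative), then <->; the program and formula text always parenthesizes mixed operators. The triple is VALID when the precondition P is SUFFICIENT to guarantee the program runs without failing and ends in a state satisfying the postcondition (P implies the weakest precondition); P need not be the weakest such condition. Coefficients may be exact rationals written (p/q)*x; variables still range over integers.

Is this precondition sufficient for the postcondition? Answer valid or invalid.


Working backward. After the program, the postcondition (1/4)*p + (p - p - 9) >= -3 or v - v - 5 >= -2 must hold; in canonical form it is (1/4)*p >= 6.
Before skip: (1/4)*p >= 6
Before p := p - 3: (1/4)*p >= 27/4
Before p := r - 1: (1/4)*r >= 7
The weakest precondition is (1/4)*r >= 7.
Check whether (1/4)*r >= 9 implies it.
Every state satisfying the precondition satisfies the weakest precondition: the implication holds.
Answer: valid


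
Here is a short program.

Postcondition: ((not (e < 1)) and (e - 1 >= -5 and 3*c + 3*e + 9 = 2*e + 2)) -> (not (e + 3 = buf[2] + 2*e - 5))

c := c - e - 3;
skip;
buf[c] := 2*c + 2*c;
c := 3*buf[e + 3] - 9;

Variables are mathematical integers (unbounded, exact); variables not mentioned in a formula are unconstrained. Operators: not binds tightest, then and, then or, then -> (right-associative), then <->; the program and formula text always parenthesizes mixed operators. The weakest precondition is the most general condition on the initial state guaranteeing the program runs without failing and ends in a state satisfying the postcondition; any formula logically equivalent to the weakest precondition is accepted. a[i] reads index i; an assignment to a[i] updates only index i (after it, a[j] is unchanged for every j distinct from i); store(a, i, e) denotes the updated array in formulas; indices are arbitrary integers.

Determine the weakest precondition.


Working backward. After the program, the postcondition ((not (e < 1)) and (e - 1 >= -5 and 3*c + 3*e + 9 = 2*e + 2)) -> (not (e + 3 = buf[2] + 2*e - 5)) must hold; in canonical form it is ((not (e < 1)) and e >= -4 and 3*c + e = -7) -> (not (buf[2] + e = 8)).
Before c := 3*buf[e + 3] - 9: ((not (e < 1)) and e >= -4 and 9*buf[e + 3] + e = 20) -> (not (buf[2] + e = 8))
Before buf[c] := 2*c + 2*c: ((not (e < 1)) and e >= -4 and 9*store(buf, c, 4*c)[e + 3] + e = 20) -> (not (store(buf, c, 4*c)[2] + e = 8))
Before skip: ((not (e < 1)) and e >= -4 and 9*store(buf, c, 4*c)[e + 3] + e = 20) -> (not (store(buf, c, 4*c)[2] + e = 8))
Before c := c - e - 3: ((not (e < 1)) and e >= -4 and 9*store(buf, c - e - 3, 4*c - 4*e - 12)[e + 3] + e = 20) -> (not (store(buf, c - e - 3, 4*c - 4*e - 12)[2] + e = 8))
Answer: WP = ((not (e < 1)) and e >= -4 and 9*store(buf, c - e - 3, 4*c - 4*e - 12)[e + 3] + e = 20) -> (not (store(buf, c - e - 3, 4*c - 4*e - 12)[2] + e = 8))


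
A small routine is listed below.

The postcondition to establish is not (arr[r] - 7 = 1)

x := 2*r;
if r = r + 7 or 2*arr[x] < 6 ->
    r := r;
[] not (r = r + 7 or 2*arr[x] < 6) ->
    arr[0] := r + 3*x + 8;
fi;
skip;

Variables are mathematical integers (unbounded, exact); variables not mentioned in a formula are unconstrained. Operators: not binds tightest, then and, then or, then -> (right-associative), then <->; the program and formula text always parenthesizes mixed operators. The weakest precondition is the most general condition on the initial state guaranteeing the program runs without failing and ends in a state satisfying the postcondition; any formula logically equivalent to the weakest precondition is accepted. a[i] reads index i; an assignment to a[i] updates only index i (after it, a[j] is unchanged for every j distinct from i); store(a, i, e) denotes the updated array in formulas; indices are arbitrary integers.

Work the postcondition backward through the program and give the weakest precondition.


Working backward. After the program, the postcondition not (arr[r] - 7 = 1) must hold; in canonical form it is not (arr[r] = 8).
Before skip: not (arr[r] = 8)
Then branch requires not (arr[r] = 8); else branch requires not (store(arr, 0, r + 3*x + 8)[r] = 8).
Before the if: (2*arr[x] < 6 -> (not (arr[r] = 8))) and ((not (2*arr[x] < 6)) -> (not (store(arr, 0, r + 3*x + 8)[r] = 8)))
Before x := 2*r: (2*arr[2*r] < 6 -> (not (arr[r] = 8))) and ((not (2*arr[2*r] < 6)) -> (not (store(arr, 0, 7*r + 8)[r] = 8)))
Answer: WP = (2*arr[2*r] < 6 -> (not (arr[r] = 8))) and ((not (2*arr[2*r] < 6)) -> (not (store(arr, 0, 7*r + 8)[r] = 8)))


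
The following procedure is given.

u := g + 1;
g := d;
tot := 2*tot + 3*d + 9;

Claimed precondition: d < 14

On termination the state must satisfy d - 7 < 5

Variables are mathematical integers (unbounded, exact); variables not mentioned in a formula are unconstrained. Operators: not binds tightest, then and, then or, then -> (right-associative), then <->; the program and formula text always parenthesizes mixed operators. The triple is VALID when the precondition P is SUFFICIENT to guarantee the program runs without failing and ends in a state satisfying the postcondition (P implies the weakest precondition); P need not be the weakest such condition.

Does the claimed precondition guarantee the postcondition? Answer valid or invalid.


Working backward. After the program, the postcondition d - 7 < 5 must hold; in canonical form it is d < 12.
Before tot := 2*tot + 3*d + 9: d < 12
Before g := d: d < 12
Before u := g + 1: d < 12
The weakest precondition is d < 12.
Check whether d < 14 implies it.
Countermodel: at the initial state d = 12, the precondition holds but the weakest precondition fails.
Answer: invalid


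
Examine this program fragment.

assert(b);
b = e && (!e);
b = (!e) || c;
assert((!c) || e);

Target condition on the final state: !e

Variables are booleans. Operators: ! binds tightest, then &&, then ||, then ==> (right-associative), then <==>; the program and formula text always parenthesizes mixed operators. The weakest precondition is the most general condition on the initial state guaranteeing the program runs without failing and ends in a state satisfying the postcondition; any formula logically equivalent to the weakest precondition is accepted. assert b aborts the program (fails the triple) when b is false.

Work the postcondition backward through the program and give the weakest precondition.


Working backward. After the program, !e must hold.
Before assert (!c) || e: ((!c) || e) && (!e)
Before b := (!e) || c: ((!c) || e) && (!e)
Before b := e && (!e): ((!c) || e) && (!e)
Before assert b: b && ((!c) || e) && (!e)
Answer: WP = b && ((!c) || e) && (!e)
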